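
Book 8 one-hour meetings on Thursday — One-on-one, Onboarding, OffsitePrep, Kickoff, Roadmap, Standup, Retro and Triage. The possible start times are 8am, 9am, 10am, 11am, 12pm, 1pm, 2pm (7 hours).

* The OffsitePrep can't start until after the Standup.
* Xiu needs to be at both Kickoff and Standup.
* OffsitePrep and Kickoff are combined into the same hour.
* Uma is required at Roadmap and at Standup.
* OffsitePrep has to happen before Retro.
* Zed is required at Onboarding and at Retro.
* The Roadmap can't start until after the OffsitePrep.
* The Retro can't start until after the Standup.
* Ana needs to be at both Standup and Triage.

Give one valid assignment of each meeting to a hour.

Onboarding -> 8am; Roadmap -> 10am; Standup -> 8am; One-on-one -> 8am; Kickoff -> 9am; Triage -> 9am; OffsitePrep -> 9am; Retro -> 10am

Checking: OffsitePrep(9am) before Roadmap(10am); OffsitePrep(9am) before Retro(10am); Standup(8am) before OffsitePrep(9am); Standup(8am) before Retro(10am); Onboarding(8am) != Retro(10am); Roadmap(10am) != Standup(8am); Kickoff(9am) != Standup(8am); Standup(8am) != Triage(9am); OffsitePrep = Kickoff = 9am.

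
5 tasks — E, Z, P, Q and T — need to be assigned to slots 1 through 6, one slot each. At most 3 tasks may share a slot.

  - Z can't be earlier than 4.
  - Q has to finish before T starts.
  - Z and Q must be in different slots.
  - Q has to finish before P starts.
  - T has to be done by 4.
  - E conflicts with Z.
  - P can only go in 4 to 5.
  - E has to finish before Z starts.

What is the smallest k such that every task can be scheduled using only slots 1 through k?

The precedence chain requires at least 2 distinct slots.
With at most 3 per slot and 5 tasks, at least 2 slots are needed.
Z can't be placed before 4, so the schedule must run through at least slot 4.
4 works (last occupied slot: 4): for example P -> 4, E -> 1, T -> 2, Z -> 4, Q -> 1.

4 slots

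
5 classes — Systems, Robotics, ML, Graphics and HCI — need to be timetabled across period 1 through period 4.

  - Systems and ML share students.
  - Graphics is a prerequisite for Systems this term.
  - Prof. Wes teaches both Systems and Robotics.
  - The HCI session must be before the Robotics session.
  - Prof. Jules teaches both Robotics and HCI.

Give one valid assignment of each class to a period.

Graphics in period 1, Robotics in period 3, ML in period 1, HCI in period 1, Systems in period 2

Checking: Graphics(period 1) before Systems(period 2); HCI(period 1) before Robotics(period 3); Systems(period 2) != ML(period 1); Systems(period 2) != Robotics(period 3); Robotics(period 3) != HCI(period 1).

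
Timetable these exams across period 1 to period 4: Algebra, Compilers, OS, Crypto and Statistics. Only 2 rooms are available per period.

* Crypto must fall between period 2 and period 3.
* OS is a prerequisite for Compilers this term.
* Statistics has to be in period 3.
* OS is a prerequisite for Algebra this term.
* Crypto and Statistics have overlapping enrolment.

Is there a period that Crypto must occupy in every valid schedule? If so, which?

period 2

Crypto's window is period 2–period 3.
Statistics is fixed at period 3, and Crypto can't share a period with Statistics.
So Crypto must be period 2.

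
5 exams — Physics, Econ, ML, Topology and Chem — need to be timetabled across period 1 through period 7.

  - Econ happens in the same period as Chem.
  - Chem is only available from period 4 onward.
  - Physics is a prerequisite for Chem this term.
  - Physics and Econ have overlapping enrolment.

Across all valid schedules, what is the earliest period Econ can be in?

period 4

Econ must be in the same period as Chem, which can't be before period 4, so Econ is at least period 4.
Econ at period 4 is achievable: Topology -> period 1; ML -> period 1; Econ -> period 4; Chem -> period 4; Physics -> period 1.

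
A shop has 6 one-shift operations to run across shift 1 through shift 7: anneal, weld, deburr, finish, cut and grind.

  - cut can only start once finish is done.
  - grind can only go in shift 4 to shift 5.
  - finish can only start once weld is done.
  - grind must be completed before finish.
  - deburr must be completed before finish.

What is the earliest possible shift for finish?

Precedence pushes finish to at least shift 5; downstream work caps finish at shift 6.
finish at shift 5 is achievable: cut -> shift 6, grind -> shift 4, deburr -> shift 1, anneal -> shift 1, weld -> shift 1, finish -> shift 5.

shift 5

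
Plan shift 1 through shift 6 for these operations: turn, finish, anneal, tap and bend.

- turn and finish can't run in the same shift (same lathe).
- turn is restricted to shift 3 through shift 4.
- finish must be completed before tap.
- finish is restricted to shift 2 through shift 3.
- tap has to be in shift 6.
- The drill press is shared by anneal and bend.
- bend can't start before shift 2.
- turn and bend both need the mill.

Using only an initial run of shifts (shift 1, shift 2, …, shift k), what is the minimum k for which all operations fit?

The precedence chain requires at least 2 distinct shifts.
tap can't be placed before shift 6, so the schedule must run through at least shift 6.
6 works (last occupied shift: shift 6): for example tap in shift 6, finish in shift 2, anneal in shift 1, bend in shift 2, turn in shift 3.

6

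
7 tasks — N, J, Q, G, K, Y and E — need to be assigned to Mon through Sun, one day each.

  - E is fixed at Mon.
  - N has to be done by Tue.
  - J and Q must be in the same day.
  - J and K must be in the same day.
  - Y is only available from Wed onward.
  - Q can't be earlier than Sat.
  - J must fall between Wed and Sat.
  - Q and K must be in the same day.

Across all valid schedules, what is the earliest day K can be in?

Sat

K must be in the same day as Q, which can't be before Sat, so K is at least Sat; K must be in the same day as J, which can't be after Sat, so K is at most Sat.
K at Sat is achievable: G=Mon, Y=Wed, N=Mon, J=Sat, Q=Sat, E=Mon, K=Sat.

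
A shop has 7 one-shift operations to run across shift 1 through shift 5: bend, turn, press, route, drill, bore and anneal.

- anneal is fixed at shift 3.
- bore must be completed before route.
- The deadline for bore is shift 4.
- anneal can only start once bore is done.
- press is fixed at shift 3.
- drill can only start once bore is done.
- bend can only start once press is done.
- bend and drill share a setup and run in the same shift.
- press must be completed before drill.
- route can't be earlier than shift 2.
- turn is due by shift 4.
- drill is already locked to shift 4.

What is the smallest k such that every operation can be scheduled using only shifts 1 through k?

4 shifts

The precedence chain requires at least 2 distinct shifts.
drill can't be placed before shift 4, so the schedule must run through at least shift 4.
4 works (last occupied shift: shift 4): for example bend in shift 4, anneal in shift 3, press in shift 3, bore in shift 1, drill in shift 4, route in shift 2, turn in shift 1.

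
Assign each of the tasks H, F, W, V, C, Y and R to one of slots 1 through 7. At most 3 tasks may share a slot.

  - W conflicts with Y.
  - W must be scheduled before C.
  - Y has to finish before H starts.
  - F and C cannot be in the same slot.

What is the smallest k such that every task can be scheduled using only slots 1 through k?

3 slots

The precedence chain requires at least 2 distinct slots.
With at most 3 per slot and 7 tasks, at least 3 slots are needed.
3 works (last occupied slot: 3): for example F in 1; W in 2; C in 3; Y in 1; H in 2; V in 1; R in 2.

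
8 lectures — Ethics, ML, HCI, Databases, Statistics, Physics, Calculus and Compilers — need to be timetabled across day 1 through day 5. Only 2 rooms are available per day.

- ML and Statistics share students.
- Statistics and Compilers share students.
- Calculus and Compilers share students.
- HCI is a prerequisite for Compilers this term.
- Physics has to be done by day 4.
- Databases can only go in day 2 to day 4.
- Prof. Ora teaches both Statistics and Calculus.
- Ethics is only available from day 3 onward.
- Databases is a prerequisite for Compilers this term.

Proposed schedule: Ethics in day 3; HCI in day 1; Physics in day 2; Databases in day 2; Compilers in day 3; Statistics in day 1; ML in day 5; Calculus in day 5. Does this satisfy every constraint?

Ethics is only available from day 3 onward — holds.
HCI is a prerequisite for Compilers this term — holds.
Only 2 rooms are available per day — holds.
Physics has to be done by day 4 — holds.
Databases can only go in day 2 to day 4 — holds.
ML and Statistics share students — holds.
Databases is a prerequisite for Compilers this term — holds.
Calculus and Compilers share students — holds.
Statistics and Compilers share students — holds.
Prof. Ora teaches both Statistics and Calculus — holds.

Yes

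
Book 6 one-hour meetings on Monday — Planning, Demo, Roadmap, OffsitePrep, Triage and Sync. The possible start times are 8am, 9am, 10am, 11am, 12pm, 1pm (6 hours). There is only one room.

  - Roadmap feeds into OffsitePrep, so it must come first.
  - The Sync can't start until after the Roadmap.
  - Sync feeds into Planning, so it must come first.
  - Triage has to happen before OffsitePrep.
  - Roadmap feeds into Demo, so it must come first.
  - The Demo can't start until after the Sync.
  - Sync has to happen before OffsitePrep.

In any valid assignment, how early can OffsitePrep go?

Precedence pushes OffsitePrep to at least 10am.
OffsitePrep at 11am is achievable: Demo=12pm; Roadmap=8am; Sync=9am; Triage=10am; Planning=1pm; OffsitePrep=11am.
Nothing earlier works — the capacity limit rule out every hour before 11am.

11am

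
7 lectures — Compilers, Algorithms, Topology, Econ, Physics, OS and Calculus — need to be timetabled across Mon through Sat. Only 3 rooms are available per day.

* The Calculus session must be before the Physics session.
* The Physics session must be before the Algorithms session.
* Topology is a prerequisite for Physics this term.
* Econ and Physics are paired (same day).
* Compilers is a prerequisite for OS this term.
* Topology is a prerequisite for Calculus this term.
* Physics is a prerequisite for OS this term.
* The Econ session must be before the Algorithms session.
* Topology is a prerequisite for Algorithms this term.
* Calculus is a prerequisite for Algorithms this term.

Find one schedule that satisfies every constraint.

Algorithms -> Thu; Topology -> Mon; Econ -> Wed; Compilers -> Mon; Calculus -> Tue; OS -> Thu; Physics -> Wed

Checking: Compilers(Mon) before OS(Thu); Physics(Wed) before OS(Thu); Calculus(Tue) before Algorithms(Thu); Calculus(Tue) before Physics(Wed); Topology(Mon) before Calculus(Tue); Econ(Wed) before Algorithms(Thu); Topology(Mon) before Algorithms(Thu); Physics(Wed) before Algorithms(Thu); Topology(Mon) before Physics(Wed); Econ = Physics = Wed; max 2 per day (cap 3).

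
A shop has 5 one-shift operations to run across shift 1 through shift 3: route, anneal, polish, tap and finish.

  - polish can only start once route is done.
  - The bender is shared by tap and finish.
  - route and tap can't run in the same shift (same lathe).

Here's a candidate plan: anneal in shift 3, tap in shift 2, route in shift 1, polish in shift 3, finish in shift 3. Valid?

Valid

route and tap can't run in the same shift (same lathe) — holds.
polish can only start once route is done — holds.
The bender is shared by tap and finish — holds.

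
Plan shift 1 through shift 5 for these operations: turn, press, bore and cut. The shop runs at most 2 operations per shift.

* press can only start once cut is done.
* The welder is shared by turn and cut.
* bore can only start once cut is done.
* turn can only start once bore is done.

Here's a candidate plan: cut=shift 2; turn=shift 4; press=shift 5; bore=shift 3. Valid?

Yes

bore can only start once cut is done — holds.
turn can only start once bore is done — holds.
The shop runs at most 2 operations per shift — holds.
press can only start once cut is done — holds.
The welder is shared by turn and cut — holds.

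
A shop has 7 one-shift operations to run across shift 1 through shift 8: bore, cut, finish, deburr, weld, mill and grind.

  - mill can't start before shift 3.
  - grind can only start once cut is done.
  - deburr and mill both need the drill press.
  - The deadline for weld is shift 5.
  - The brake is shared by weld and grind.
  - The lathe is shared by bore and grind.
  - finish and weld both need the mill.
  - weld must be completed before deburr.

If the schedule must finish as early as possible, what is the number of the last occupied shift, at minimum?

shift 3

The precedence chain requires at least 2 distinct shifts.
mill can't be placed before shift 3, so the schedule must run through at least shift 3.
3 works (last occupied shift: shift 3): for example mill -> shift 3; bore -> shift 1; weld -> shift 1; grind -> shift 2; deburr -> shift 2; cut -> shift 1; finish -> shift 2.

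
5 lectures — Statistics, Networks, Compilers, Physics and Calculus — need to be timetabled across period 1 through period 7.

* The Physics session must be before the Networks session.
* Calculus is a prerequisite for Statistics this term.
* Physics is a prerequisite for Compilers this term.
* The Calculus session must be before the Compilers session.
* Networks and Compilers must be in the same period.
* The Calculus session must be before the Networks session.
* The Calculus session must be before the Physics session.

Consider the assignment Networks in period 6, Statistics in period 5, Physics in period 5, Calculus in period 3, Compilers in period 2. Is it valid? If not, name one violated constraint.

No — it violates: Networks and Compilers must be in the same period

Networks and Compilers must be in the same period — violated.
The Calculus session must be before the Physics session — holds.
The Calculus session must be before the Compilers session — violated.
Calculus is a prerequisite for Statistics this term — holds.
The Physics session must be before the Networks session — holds.
Physics is a prerequisite for Compilers this term — violated.
The Calculus session must be before the Networks session — holds.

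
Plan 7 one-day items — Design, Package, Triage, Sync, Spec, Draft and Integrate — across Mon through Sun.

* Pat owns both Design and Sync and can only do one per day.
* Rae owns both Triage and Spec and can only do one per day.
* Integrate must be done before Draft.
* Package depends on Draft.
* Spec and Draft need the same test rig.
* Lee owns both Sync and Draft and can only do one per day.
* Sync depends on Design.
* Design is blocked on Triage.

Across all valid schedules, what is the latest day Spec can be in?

Sun

Spec at Sun is achievable: Package -> Wed; Integrate -> Mon; Draft -> Tue; Triage -> Mon; Design -> Tue; Sync -> Wed; Spec -> Sun.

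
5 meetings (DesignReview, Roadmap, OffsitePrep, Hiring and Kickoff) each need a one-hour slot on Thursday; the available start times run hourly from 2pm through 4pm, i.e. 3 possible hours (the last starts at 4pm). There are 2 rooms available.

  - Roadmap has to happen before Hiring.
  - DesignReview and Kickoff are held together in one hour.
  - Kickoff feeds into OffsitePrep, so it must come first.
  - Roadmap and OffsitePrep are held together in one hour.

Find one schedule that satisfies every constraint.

DesignReview in 2pm; Kickoff in 2pm; Hiring in 4pm; OffsitePrep in 3pm; Roadmap in 3pm

Checking: Kickoff(2pm) before OffsitePrep(3pm); Roadmap(3pm) before Hiring(4pm); DesignReview = Kickoff = 2pm; Roadmap = OffsitePrep = 3pm; max 2 per hour (cap 2).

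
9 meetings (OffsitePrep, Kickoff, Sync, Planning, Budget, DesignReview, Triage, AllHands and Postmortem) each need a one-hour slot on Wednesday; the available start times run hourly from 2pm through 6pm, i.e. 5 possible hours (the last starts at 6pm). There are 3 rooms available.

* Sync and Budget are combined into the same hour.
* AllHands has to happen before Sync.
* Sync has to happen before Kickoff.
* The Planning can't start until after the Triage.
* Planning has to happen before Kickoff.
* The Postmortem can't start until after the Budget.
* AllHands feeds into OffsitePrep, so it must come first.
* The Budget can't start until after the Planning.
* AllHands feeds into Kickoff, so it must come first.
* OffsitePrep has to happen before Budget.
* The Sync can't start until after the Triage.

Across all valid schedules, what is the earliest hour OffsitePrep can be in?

Precedence pushes OffsitePrep to at least 3pm; downstream work caps OffsitePrep at 4pm.
OffsitePrep at 3pm is achievable: AllHands -> 2pm, Sync -> 4pm, Triage -> 2pm, Planning -> 3pm, OffsitePrep -> 3pm, Postmortem -> 5pm, Budget -> 4pm, DesignReview -> 2pm, Kickoff -> 5pm.

3pm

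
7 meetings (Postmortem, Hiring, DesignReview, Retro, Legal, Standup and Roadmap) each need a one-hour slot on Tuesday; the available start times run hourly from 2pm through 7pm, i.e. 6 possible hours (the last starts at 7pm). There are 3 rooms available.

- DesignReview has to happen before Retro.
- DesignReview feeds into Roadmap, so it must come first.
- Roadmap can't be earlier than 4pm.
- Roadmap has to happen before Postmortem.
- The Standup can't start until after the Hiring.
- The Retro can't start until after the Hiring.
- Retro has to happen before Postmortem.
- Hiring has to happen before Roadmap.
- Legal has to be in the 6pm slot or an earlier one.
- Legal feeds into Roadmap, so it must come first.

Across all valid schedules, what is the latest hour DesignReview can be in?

Downstream work caps DesignReview at 5pm.
DesignReview at 5pm is achievable: Hiring=2pm; Roadmap=6pm; Postmortem=7pm; DesignReview=5pm; Legal=2pm; Standup=3pm; Retro=6pm.

5pm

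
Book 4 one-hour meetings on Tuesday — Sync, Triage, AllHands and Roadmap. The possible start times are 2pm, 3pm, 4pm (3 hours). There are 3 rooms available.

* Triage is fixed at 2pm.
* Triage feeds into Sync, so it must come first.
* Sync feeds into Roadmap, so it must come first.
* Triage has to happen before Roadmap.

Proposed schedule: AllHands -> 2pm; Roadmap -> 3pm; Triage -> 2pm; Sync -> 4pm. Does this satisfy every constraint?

No — it violates: Sync feeds into Roadmap, so it must come first

Triage is fixed at 2pm — holds.
There are 3 rooms available — holds.
Sync feeds into Roadmap, so it must come first — violated.
Triage feeds into Sync, so it must come first — holds.
Triage has to happen before Roadmap — holds.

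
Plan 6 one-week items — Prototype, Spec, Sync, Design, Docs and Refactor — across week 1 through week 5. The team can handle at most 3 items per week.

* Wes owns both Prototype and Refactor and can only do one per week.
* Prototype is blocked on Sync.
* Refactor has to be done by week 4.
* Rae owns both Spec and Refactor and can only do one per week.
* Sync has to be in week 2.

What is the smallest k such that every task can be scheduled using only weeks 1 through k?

The precedence chain requires at least 2 distinct weeks.
With at most 3 per week and 6 tasks, at least 2 weeks are needed.
Propagating the time windows through the other constraints, Prototype can't land before week 3, so the schedule must run through at least week 3.
3 works (last occupied week: week 3): for example Spec in week 1, Prototype in week 3, Docs in week 1, Refactor in week 2, Design in week 1, Sync in week 2.

3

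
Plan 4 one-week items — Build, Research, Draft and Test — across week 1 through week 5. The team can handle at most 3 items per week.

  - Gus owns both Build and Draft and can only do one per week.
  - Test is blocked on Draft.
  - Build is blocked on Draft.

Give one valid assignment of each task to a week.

Test=week 2; Draft=week 1; Research=week 1; Build=week 2

Checking: Draft(week 1) before Test(week 2); Draft(week 1) before Build(week 2); Build(week 2) != Draft(week 1); max 2 per week (cap 3).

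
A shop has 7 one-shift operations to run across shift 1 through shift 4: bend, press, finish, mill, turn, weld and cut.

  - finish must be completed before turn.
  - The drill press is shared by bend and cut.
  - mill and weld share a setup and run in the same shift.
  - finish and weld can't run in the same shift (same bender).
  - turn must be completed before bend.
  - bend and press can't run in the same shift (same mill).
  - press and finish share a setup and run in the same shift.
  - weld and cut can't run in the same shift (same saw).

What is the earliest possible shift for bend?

shift 3

Precedence pushes bend to at least shift 3.
bend at shift 3 is achievable: mill=shift 2, bend=shift 3, finish=shift 1, turn=shift 2, press=shift 1, cut=shift 1, weld=shift 2.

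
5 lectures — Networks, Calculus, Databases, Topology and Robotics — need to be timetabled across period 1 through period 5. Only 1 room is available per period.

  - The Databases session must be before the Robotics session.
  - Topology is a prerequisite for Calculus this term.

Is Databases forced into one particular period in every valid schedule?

No

Databases can be period 1 (e.g. Calculus in period 3; Topology in period 2; Robotics in period 4; Databases in period 1; Networks in period 5) or period 2 (e.g. Calculus -> period 3; Robotics -> period 4; Databases -> period 2; Networks -> period 5; Topology -> period 1).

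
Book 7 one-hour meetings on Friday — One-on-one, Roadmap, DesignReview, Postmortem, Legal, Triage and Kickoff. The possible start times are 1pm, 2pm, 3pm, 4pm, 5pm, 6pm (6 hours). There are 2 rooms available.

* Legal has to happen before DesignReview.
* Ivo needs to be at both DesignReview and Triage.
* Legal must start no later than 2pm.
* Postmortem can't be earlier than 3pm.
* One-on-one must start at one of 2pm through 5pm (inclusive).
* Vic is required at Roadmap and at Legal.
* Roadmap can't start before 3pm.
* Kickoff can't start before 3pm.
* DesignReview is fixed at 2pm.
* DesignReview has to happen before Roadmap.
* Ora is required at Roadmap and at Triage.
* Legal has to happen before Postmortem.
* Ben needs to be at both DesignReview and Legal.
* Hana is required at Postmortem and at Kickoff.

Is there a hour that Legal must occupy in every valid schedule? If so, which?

Legal's window is 1pm–2pm.
DesignReview is fixed at 2pm, and Legal can't share a hour with DesignReview.
So Legal must be 1pm.

1pm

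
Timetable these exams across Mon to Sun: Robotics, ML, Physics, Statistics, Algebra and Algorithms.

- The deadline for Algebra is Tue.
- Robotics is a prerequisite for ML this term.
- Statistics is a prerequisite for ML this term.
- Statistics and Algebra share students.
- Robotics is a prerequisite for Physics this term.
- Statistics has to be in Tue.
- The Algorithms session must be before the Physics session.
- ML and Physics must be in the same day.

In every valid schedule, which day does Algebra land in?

Algebra's window is Mon–Tue.
Statistics is fixed at Tue, and Algebra can't share a day with Statistics.
So Algebra must be Mon.

Mon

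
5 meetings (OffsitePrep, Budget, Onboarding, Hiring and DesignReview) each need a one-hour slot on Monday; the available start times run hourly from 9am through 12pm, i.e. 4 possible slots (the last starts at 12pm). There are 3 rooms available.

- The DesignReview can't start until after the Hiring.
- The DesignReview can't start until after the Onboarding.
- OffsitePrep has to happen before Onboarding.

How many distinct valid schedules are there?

44

Splitting on OffsitePrep: it can be 9am (32), 10am (12). Listing each branch's schedules as (Budget, Onboarding, Hiring, DesignReview):
OffsitePrep=9am: (9am,10am,9am,11am) (9am,10am,9am,12pm) (9am,10am,10am,11am) (9am,10am,10am,12pm) (9am,10am,11am,12pm) (9am,11am,9am,12pm) (9am,11am,10am,12pm) (9am,11am,11am,12pm) (10am,10am,9am,11am) (10am,10am,9am,12pm) (10am,10am,10am,11am) (10am,10am,10am,12pm) (10am,10am,11am,12pm) (10am,11am,9am,12pm) (10am,11am,10am,12pm) (10am,11am,11am,12pm) (11am,10am,9am,11am) (11am,10am,9am,12pm) (11am,10am,10am,11am) (11am,10am,10am,12pm) (11am,10am,11am,12pm) (11am,11am,9am,12pm) (11am,11am,10am,12pm) (11am,11am,11am,12pm) (12pm,10am,9am,11am) (12pm,10am,9am,12pm) (12pm,10am,10am,11am) (12pm,10am,10am,12pm) (12pm,10am,11am,12pm) (12pm,11am,9am,12pm) (12pm,11am,10am,12pm) (12pm,11am,11am,12pm) — 32.
OffsitePrep=10am: (9am,11am,9am,12pm) (9am,11am,10am,12pm) (9am,11am,11am,12pm) (10am,11am,9am,12pm) (10am,11am,10am,12pm) (10am,11am,11am,12pm) (11am,11am,9am,12pm) (11am,11am,10am,12pm) (11am,11am,11am,12pm) (12pm,11am,9am,12pm) (12pm,11am,10am,12pm) (12pm,11am,11am,12pm) — 12.
Summing: 32 + 12 = 44.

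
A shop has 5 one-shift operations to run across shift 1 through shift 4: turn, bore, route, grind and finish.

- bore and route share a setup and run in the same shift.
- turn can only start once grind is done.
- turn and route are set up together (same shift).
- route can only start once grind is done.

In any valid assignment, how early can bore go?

Bore must be in the same shift as turn, which can't be before shift 2, so bore is at least shift 2.
bore at shift 2 is achievable: finish -> shift 1; bore -> shift 2; route -> shift 2; turn -> shift 2; grind -> shift 1.

shift 2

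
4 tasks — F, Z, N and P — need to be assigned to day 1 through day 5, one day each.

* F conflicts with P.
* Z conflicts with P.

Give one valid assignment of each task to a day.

F=day 1, N=day 1, Z=day 1, P=day 2

Checking: Z(day 1) != P(day 2); F(day 1) != P(day 2).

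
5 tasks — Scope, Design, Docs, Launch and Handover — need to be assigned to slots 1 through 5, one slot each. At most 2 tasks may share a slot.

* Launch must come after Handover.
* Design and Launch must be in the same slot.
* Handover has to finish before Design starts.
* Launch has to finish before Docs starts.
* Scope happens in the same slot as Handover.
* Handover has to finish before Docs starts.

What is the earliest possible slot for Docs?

Precedence pushes Docs to at least 3.
Docs at 3 is achievable: Docs=3, Launch=2, Scope=1, Design=2, Handover=1.

3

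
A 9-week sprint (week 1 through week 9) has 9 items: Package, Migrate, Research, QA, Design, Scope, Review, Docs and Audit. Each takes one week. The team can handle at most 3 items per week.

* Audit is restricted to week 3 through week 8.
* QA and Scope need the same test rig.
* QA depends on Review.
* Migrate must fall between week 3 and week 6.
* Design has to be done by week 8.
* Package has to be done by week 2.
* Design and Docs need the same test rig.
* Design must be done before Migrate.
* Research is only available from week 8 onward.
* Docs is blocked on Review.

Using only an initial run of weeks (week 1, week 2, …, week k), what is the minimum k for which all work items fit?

8

The precedence chain requires at least 2 distinct weeks.
With at most 3 per week and 9 work items, at least 3 weeks are needed.
Research can't be placed before week 8, so the schedule must run through at least week 8.
8 works (last occupied week: week 8): for example Design in week 1; Docs in week 2; QA in week 2; Audit in week 3; Migrate in week 3; Scope in week 3; Research in week 8; Package in week 1; Review in week 1.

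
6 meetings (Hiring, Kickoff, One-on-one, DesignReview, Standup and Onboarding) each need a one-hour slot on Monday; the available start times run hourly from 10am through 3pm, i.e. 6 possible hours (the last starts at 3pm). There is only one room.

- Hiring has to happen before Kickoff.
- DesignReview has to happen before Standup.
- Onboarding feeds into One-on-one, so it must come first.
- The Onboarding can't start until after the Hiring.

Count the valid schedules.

Splitting on Hiring: it can be 10am (30), 11am (12), 12pm (3). Listing each branch's schedules as (Kickoff, One-on-one, DesignReview, Standup, Onboarding):
Hiring=10am: (11am,1pm,2pm,3pm,12pm) (11am,2pm,12pm,3pm,1pm) (11am,2pm,1pm,3pm,12pm) (11am,3pm,12pm,1pm,2pm) (11am,3pm,12pm,2pm,1pm) (11am,3pm,1pm,2pm,12pm) (12pm,1pm,2pm,3pm,11am) (12pm,2pm,11am,3pm,1pm) (12pm,2pm,1pm,3pm,11am) (12pm,3pm,11am,1pm,2pm) (12pm,3pm,11am,2pm,1pm) (12pm,3pm,1pm,2pm,11am) (1pm,12pm,2pm,3pm,11am) (1pm,2pm,11am,3pm,12pm) (1pm,2pm,12pm,3pm,11am) (1pm,3pm,11am,12pm,2pm) (1pm,3pm,11am,2pm,12pm) (1pm,3pm,12pm,2pm,11am) (2pm,12pm,1pm,3pm,11am) (2pm,1pm,11am,3pm,12pm) (2pm,1pm,12pm,3pm,11am) (2pm,3pm,11am,12pm,1pm) (2pm,3pm,11am,1pm,12pm) (2pm,3pm,12pm,1pm,11am) (3pm,12pm,1pm,2pm,11am) (3pm,1pm,11am,2pm,12pm) (3pm,1pm,12pm,2pm,11am) (3pm,2pm,11am,12pm,1pm) (3pm,2pm,11am,1pm,12pm) (3pm,2pm,12pm,1pm,11am) — 30.
Hiring=11am: (12pm,2pm,10am,3pm,1pm) (12pm,3pm,10am,1pm,2pm) (12pm,3pm,10am,2pm,1pm) (1pm,2pm,10am,3pm,12pm) (1pm,3pm,10am,12pm,2pm) (1pm,3pm,10am,2pm,12pm) (2pm,1pm,10am,3pm,12pm) (2pm,3pm,10am,12pm,1pm) (2pm,3pm,10am,1pm,12pm) (3pm,1pm,10am,2pm,12pm) (3pm,2pm,10am,12pm,1pm) (3pm,2pm,10am,1pm,12pm) — 12.
Hiring=12pm: (1pm,3pm,10am,11am,2pm) (2pm,3pm,10am,11am,1pm) (3pm,2pm,10am,11am,1pm) — 3.
Summing: 30 + 12 + 3 = 45.

45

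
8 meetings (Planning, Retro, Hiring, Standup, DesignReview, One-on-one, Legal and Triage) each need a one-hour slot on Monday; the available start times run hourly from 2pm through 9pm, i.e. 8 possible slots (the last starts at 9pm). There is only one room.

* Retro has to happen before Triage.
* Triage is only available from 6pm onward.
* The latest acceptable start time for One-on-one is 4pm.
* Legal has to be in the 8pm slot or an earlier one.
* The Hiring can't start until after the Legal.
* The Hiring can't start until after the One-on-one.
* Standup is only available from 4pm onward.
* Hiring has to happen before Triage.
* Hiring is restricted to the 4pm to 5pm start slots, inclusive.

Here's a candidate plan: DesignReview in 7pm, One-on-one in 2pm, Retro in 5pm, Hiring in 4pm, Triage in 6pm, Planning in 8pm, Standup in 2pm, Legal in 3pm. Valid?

No — it violates: Standup is only available from 4pm onward

Legal has to be in the 8pm slot or an earlier one — holds.
Hiring has to happen before Triage — holds.
The latest acceptable start time for One-on-one is 4pm — holds.
Retro has to happen before Triage — holds.
The Hiring can't start until after the One-on-one — holds.
Hiring is restricted to the 4pm to 5pm start slots, inclusive — holds.
There is only one room — violated.
Standup is only available from 4pm onward — violated.
Triage is only available from 6pm onward — holds.
The Hiring can't start until after the Legal — holds.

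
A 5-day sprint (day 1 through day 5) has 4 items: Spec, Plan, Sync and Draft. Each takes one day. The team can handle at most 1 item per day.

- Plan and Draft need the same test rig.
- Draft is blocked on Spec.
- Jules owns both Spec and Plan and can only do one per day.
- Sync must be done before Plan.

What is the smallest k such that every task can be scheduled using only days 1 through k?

4 days

The precedence chain requires at least 2 distinct days.
With at most 1 per day and 4 tasks, at least 4 days are needed.
4 works (last occupied day: day 4): for example Sync in day 2, Plan in day 3, Draft in day 4, Spec in day 1.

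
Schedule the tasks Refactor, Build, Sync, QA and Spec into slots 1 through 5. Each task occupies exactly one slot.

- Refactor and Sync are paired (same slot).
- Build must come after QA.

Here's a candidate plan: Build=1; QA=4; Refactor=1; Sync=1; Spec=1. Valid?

No — it violates: Build must come after QA

Refactor and Sync are paired (same slot) — holds.
Build must come after QA — violated.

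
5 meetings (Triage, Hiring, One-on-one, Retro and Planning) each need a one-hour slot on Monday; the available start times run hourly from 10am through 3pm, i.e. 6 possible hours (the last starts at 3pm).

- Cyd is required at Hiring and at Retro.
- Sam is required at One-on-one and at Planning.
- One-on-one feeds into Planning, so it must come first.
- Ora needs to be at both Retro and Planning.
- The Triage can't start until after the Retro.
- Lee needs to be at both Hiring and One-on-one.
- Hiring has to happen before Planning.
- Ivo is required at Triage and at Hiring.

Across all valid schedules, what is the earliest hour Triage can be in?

11am

Precedence pushes Triage to at least 11am.
Triage at 11am is achievable: Triage=11am, Hiring=12pm, Retro=10am, One-on-one=10am, Planning=1pm.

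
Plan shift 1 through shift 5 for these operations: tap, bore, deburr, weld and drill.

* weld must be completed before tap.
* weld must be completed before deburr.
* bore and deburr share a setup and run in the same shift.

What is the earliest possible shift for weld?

shift 1

Downstream work caps weld at shift 4.
weld at shift 1 is achievable: drill=shift 1; deburr=shift 2; weld=shift 1; tap=shift 2; bore=shift 2.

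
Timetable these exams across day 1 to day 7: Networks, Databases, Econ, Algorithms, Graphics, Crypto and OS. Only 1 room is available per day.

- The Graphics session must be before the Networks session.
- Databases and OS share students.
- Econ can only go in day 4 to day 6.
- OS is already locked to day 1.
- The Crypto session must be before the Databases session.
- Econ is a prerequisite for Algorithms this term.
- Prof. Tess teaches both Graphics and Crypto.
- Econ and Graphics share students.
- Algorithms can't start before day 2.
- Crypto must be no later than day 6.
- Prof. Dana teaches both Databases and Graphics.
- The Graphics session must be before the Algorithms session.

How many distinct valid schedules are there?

35

Splitting on Networks: it can be day 3 (6), day 4 (6), day 5 (7), day 6 (8), day 7 (8). Listing each branch's schedules as (Databases, Econ, Algorithms, Graphics, Crypto, OS) by day number:
Networks=day 3: (5,6,7,2,4,1) (6,4,7,2,5,1) (6,5,7,2,4,1) (7,4,5,2,6,1) (7,4,6,2,5,1) (7,5,6,2,4,1) — 6.
Networks=day 4: (5,6,7,2,3,1) (5,6,7,3,2,1) (6,5,7,2,3,1) (6,5,7,3,2,1) (7,5,6,2,3,1) (7,5,6,3,2,1) — 6.
Networks=day 5: (3,6,7,4,2,1) (4,6,7,2,3,1) (4,6,7,3,2,1) (6,4,7,2,3,1) (6,4,7,3,2,1) (7,4,6,2,3,1) (7,4,6,3,2,1) — 7.
Networks=day 6: (3,4,7,5,2,1) (3,5,7,4,2,1) (4,5,7,2,3,1) (4,5,7,3,2,1) (5,4,7,2,3,1) (5,4,7,3,2,1) (7,4,5,2,3,1) (7,4,5,3,2,1) — 8.
Networks=day 7: (3,4,6,5,2,1) (3,5,6,4,2,1) (4,5,6,2,3,1) (4,5,6,3,2,1) (5,4,6,2,3,1) (5,4,6,3,2,1) (6,4,5,2,3,1) (6,4,5,3,2,1) — 8.
Summing: 6 + 6 + 7 + 8 + 8 = 35.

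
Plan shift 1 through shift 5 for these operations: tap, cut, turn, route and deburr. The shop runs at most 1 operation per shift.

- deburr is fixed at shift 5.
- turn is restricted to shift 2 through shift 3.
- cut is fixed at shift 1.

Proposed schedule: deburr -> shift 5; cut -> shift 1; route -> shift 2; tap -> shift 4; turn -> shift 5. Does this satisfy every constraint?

Invalid. turn is restricted to shift 2 through shift 3.

deburr is fixed at shift 5 — holds.
cut is fixed at shift 1 — holds.
turn is restricted to shift 2 through shift 3 — violated.
The shop runs at most 1 operation per shift — violated.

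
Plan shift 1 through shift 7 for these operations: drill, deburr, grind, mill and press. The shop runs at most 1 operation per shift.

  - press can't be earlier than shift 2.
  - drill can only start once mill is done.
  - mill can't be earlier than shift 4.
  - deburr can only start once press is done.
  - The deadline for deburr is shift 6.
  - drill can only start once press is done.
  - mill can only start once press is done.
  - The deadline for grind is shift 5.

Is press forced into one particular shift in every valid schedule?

press can be shift 2 (e.g. deburr=shift 3, mill=shift 4, press=shift 2, grind=shift 1, drill=shift 5) or shift 3 (e.g. grind in shift 1, press in shift 3, deburr in shift 5, mill in shift 4, drill in shift 6).

No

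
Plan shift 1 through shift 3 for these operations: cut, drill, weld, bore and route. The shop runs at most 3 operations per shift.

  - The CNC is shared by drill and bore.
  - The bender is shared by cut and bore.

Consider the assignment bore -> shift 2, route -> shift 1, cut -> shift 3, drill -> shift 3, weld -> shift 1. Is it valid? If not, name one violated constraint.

The CNC is shared by drill and bore — holds.
The bender is shared by cut and bore — holds.
The shop runs at most 3 operations per shift — holds.

Yes, all constraints hold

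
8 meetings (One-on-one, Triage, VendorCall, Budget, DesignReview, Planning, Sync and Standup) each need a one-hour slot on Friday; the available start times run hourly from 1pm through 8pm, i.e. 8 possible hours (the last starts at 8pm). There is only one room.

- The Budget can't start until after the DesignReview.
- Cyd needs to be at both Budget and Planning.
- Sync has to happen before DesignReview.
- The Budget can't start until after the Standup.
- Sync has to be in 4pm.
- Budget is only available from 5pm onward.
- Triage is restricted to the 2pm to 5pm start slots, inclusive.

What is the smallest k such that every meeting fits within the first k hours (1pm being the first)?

The precedence chain requires at least 3 distinct hours.
With at most 1 per hour and 8 meetings, at least 8 hours are needed.
Propagating the time windows through the other constraints, Budget can't land before 6pm — that is hour 6 counting from 1pm — so the schedule must run through at least 6 hours.
8 works (last occupied hour: 8pm): for example DesignReview in 5pm; VendorCall in 7pm; Budget in 6pm; Planning in 8pm; Triage in 2pm; Sync in 4pm; Standup in 1pm; One-on-one in 3pm.

8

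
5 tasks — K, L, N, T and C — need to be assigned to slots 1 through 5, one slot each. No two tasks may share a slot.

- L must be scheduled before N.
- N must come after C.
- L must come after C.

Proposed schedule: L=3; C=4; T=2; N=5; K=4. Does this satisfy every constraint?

No. No two tasks may share a slot is not satisfied.

L must be scheduled before N — holds.
N must come after C — holds.
No two tasks may share a slot — violated.
L must come after C — violated.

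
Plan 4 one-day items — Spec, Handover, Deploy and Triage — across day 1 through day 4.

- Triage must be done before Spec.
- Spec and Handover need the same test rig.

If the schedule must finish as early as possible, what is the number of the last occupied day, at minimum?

2

The precedence chain requires at least 2 distinct days.
2 works (last occupied day: day 2): for example Deploy -> day 1; Handover -> day 1; Triage -> day 1; Spec -> day 2.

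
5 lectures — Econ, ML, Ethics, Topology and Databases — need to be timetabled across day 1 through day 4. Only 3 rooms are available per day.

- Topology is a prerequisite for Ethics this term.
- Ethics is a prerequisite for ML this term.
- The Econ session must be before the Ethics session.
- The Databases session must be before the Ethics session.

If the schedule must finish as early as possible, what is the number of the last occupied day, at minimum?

3

The precedence chain requires at least 3 distinct days.
With at most 3 per day and 5 lectures, at least 2 days are needed.
3 works (last occupied day: day 3): for example ML -> day 3; Econ -> day 1; Topology -> day 1; Databases -> day 1; Ethics -> day 2.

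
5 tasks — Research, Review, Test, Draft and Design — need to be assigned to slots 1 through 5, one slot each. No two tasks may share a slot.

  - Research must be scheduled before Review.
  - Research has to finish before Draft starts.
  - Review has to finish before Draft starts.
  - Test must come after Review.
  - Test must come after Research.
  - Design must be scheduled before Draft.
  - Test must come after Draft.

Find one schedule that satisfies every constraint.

Research in 1, Design in 3, Draft in 4, Review in 2, Test in 5

Checking: Research(1) before Review(2); Review(2) before Test(5); Draft(4) before Test(5); Design(3) before Draft(4); Research(1) before Test(5); Research(1) before Draft(4); Review(2) before Draft(4); max 1 per slot (cap 1).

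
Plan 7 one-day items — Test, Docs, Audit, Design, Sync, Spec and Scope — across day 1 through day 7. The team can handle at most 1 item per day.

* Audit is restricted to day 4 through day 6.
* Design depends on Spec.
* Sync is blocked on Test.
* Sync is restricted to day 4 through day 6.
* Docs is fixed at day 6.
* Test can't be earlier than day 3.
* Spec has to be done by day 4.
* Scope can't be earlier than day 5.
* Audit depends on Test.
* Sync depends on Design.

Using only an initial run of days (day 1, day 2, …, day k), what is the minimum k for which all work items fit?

The precedence chain requires at least 3 distinct days.
With at most 1 per day and 7 work items, at least 7 days are needed.
Docs can't be placed before day 6, so the schedule must run through at least day 6.
7 works (last occupied day: day 7): for example Spec=day 1, Test=day 3, Docs=day 6, Audit=day 5, Design=day 2, Scope=day 7, Sync=day 4.

7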